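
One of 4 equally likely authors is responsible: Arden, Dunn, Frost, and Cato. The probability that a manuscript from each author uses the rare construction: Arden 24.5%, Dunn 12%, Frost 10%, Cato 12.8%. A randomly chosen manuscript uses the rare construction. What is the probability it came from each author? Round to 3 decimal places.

Since the prior is uniform, the posterior is proportional to the likelihood:
  Arden: 0.245
  Dunn: 0.12
  Frost: 0.1
  Cato: 0.128
Normalizing constant = 0.593.
P(Arden | rare-form) = 0.245/0.593 ≈ 0.413
P(Dunn | rare-form) = 0.12/0.593 ≈ 0.202
P(Frost | rare-form) = 0.1/0.593 ≈ 0.169
P(Cato | rare-form) = 0.128/0.593 ≈ 0.216
(Check: 0.413+0.202+0.169+0.216 = 1.000.)

Arden 0.413, Dunn 0.202, Frost 0.169, Cato 0.216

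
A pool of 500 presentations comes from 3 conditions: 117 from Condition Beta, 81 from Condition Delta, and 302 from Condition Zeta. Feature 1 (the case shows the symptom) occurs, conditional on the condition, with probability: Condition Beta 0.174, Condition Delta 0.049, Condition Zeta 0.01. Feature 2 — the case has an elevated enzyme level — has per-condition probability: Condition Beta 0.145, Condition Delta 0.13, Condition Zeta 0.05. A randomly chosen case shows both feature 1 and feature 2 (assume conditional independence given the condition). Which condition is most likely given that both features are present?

Condition Beta

Compute prior × likelihood for every hypothesis:
  Condition Beta: 0.234 × 0.174 × 0.145 = 0.00590382
  Condition Delta: 0.162 × 0.049 × 0.13 = 0.00103194
  Condition Zeta: 0.604 × 0.01 × 0.05 = 0.000302
Normalizing constant = 0.00723776.
Largest term belongs to Condition Beta, so Condition Beta is most probable.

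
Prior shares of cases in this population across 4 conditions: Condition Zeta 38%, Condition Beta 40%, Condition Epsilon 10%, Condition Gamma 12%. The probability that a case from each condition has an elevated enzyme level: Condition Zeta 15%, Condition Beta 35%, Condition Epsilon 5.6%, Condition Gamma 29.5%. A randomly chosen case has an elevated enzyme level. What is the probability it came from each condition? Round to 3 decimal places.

Condition Zeta 0.239, Condition Beta 0.588, Condition Epsilon 0.024, Condition Gamma 0.149

Compute prior × likelihood for every hypothesis:
  Condition Zeta: 0.38 × 0.15 = 0.057
  Condition Beta: 0.4 × 0.35 = 0.14
  Condition Epsilon: 0.1 × 0.056 = 0.0056
  Condition Gamma: 0.12 × 0.295 = 0.0354
Total = 0.238.
P(Condition Zeta | elevated) = 0.057/0.238 ≈ 0.239
P(Condition Beta | elevated) = 0.14/0.238 ≈ 0.588
P(Condition Epsilon | elevated) = 0.0056/0.238 ≈ 0.024
P(Condition Gamma | elevated) = 0.0354/0.238 ≈ 0.149
(Check: 0.239+0.588+0.024+0.149 = 1.000.)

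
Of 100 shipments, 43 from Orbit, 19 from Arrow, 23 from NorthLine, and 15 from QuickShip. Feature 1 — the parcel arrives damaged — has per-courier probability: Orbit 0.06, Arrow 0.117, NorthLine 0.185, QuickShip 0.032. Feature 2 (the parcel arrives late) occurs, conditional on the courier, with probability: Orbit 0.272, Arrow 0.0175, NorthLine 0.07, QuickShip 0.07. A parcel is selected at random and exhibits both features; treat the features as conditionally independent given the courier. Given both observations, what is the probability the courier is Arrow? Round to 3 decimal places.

Prior × likelihood for each hypothesis:
  Orbit: 0.43 × 0.06 × 0.272 = 0.0070176
  Arrow: 0.19 × 0.117 × 0.0175 = 0.000389025
  NorthLine: 0.23 × 0.185 × 0.07 = 0.0029785
  QuickShip: 0.15 × 0.032 × 0.07 = 0.000336
Total = 0.010721125.
P(Arrow | evidence) = 0.000389025 / 0.010721125 ≈ 0.036.

0.036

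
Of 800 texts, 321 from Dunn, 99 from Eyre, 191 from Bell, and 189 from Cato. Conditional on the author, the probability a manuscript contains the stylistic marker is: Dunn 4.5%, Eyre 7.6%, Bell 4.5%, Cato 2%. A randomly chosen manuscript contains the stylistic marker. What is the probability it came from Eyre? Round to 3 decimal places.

0.219

Prior × likelihood for each hypothesis:
  Dunn: 0.40125 × 0.045 = 0.01805625
  Eyre: 0.12375 × 0.076 = 0.009405
  Bell: 0.23875 × 0.045 = 0.01074375
  Cato: 0.23625 × 0.02 = 0.004725
Normalizing constant = 0.04293.
P(Eyre | evidence) = 0.009405 / 0.04293 ≈ 0.219.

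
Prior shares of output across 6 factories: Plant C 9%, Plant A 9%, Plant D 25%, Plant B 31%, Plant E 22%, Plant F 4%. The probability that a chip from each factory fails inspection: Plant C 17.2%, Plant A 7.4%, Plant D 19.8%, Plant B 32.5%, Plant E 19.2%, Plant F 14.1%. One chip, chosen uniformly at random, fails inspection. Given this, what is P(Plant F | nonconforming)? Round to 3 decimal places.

0.026

Prior × likelihood for each hypothesis:
  Plant C: 0.09 × 0.172 = 0.01548
  Plant A: 0.09 × 0.074 = 0.00666
  Plant D: 0.25 × 0.198 = 0.0495
  Plant B: 0.31 × 0.325 = 0.10075
  Plant E: 0.22 × 0.192 = 0.04224
  Plant F: 0.04 × 0.141 = 0.00564
Sum = 0.22027.
P(Plant F | evidence) = 0.00564 / 0.22027 ≈ 0.026.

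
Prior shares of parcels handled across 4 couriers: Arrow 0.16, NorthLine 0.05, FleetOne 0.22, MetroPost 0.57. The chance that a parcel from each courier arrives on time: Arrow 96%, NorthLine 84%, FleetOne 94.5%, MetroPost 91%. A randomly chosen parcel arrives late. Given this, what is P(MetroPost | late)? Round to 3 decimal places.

Taking complements, P(late | each) = Arrow 0.04, NorthLine 0.16, FleetOne 0.055, MetroPost 0.09.
Compute prior × likelihood for every hypothesis:
  Arrow: 0.16 × 0.04 = 0.0064
  NorthLine: 0.05 × 0.16 = 0.008
  FleetOne: 0.22 × 0.055 = 0.0121
  MetroPost: 0.57 × 0.09 = 0.0513
Sum = 0.0778.
P(MetroPost | evidence) = 0.0513 / 0.0778 ≈ 0.659.

0.659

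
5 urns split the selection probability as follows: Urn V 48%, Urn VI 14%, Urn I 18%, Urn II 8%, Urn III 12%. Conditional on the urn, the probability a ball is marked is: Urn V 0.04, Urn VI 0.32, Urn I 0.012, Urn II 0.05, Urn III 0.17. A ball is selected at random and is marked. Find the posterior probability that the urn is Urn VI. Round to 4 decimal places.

Unnormalized posteriors (prior × likelihood):
  Urn V: 0.48 × 0.04 = 0.0192
  Urn VI: 0.14 × 0.32 = 0.0448
  Urn I: 0.18 × 0.012 = 0.00216
  Urn II: 0.08 × 0.05 = 0.004
  Urn III: 0.12 × 0.17 = 0.0204
Total = 0.09056.
P(Urn VI | evidence) = 0.0448 / 0.09056 ≈ 0.4947.

0.4947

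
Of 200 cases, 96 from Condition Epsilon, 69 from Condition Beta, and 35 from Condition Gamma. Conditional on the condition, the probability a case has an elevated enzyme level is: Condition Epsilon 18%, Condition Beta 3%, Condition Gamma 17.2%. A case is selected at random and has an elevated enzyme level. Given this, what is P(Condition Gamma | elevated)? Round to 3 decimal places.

0.237

Unnormalized posteriors (prior × likelihood):
  Condition Epsilon: 0.48 × 0.18 = 0.0864
  Condition Beta: 0.345 × 0.03 = 0.01035
  Condition Gamma: 0.175 × 0.172 = 0.0301
Normalizing constant = 0.12685.
P(Condition Gamma | evidence) = 0.0301 / 0.12685 ≈ 0.237.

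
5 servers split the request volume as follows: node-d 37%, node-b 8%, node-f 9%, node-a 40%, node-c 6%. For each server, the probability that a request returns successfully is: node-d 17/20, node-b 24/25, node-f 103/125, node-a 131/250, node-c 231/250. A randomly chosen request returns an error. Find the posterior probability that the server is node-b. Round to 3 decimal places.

Taking complements, P(error | each) = node-d 0.15, node-b 0.04, node-f 0.176, node-a 0.476, node-c 0.076.
Compute prior × likelihood for every hypothesis:
  node-d: 0.37 × 0.15 = 0.0555
  node-b: 0.08 × 0.04 = 0.0032
  node-f: 0.09 × 0.176 = 0.01584
  node-a: 0.4 × 0.476 = 0.1904
  node-c: 0.06 × 0.076 = 0.00456
Normalizing constant = 0.2695.
P(node-b | evidence) = 0.0032 / 0.2695 ≈ 0.012.

0.012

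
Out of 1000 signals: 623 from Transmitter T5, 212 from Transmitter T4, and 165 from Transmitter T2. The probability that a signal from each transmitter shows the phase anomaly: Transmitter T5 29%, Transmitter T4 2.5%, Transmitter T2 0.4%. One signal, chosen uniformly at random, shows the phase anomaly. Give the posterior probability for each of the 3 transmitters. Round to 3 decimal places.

Transmitter T5 0.968, Transmitter T4 0.028, Transmitter T2 0.004

Compute prior × likelihood for every hypothesis:
  Transmitter T5: 0.623 × 0.29 = 0.18067
  Transmitter T4: 0.212 × 0.025 = 0.0053
  Transmitter T2: 0.165 × 0.004 = 0.00066
Sum = 0.18663.
P(Transmitter T5 | anomaly) = 0.18067/0.18663 ≈ 0.968
P(Transmitter T4 | anomaly) = 0.0053/0.18663 ≈ 0.028
P(Transmitter T2 | anomaly) = 0.00066/0.18663 ≈ 0.004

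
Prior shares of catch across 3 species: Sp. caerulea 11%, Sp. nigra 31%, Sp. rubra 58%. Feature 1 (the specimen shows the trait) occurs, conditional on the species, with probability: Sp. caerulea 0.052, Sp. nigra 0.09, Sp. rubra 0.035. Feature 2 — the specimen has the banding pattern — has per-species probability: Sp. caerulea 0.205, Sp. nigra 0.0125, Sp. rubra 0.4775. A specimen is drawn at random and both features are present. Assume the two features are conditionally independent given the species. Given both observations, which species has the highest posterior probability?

Unnormalized posteriors (prior × likelihood):
  Sp. caerulea: 0.11 × 0.052 × 0.205 = 0.0011726
  Sp. nigra: 0.31 × 0.09 × 0.0125 = 0.00034875
  Sp. rubra: 0.58 × 0.035 × 0.4775 = 0.00969325
Total = 0.0112146.
Largest term belongs to Sp. rubra, so Sp. rubra is most probable.

Sp. rubra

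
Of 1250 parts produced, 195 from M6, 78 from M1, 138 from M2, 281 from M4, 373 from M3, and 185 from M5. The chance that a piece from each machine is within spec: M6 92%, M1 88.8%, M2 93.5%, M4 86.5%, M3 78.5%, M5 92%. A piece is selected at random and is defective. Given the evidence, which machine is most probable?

M3

Taking complements, P(defective | each) = M6 0.08, M1 0.112, M2 0.065, M4 0.135, M3 0.215, M5 0.08.
Compute prior × likelihood for every hypothesis:
  M6: 0.156 × 0.08 = 0.01248
  M1: 0.0624 × 0.112 = 0.0069888
  M2: 0.1104 × 0.065 = 0.007176
  M4: 0.2248 × 0.135 = 0.030348
  M3: 0.2984 × 0.215 = 0.064156
  M5: 0.148 × 0.08 = 0.01184
Total = 0.1329888.
Largest term belongs to M3, so M3 is most probable.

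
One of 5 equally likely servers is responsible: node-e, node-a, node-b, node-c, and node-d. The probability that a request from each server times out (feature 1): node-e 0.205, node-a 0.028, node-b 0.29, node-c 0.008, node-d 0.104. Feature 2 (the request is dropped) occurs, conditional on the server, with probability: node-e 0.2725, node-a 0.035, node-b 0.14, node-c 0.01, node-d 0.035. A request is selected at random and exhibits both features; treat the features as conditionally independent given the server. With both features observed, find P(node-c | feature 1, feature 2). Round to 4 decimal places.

0.0008

Since the prior is uniform, the posterior is proportional to the likelihood:
  node-e: 0.205 × 0.2725 = 0.0558625
  node-a: 0.028 × 0.035 = 0.00098
  node-b: 0.29 × 0.14 = 0.0406
  node-c: 0.008 × 0.01 = 0.00008
  node-d: 0.104 × 0.035 = 0.00364
Sum = 0.1011625.
P(node-c | evidence) = 0.00008 / 0.1011625 ≈ 0.0008.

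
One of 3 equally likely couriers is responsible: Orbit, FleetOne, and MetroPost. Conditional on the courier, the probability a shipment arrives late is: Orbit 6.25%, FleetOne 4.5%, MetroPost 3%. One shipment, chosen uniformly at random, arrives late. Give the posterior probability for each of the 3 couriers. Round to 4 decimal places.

Orbit 0.4545, FleetOne 0.3273, MetroPost 0.2182

Since the prior is uniform, the posterior is proportional to the likelihood:
  Orbit: 0.0625
  FleetOne: 0.045
  MetroPost: 0.03
Sum = 0.1375.
P(Orbit | late) = 0.0625/0.1375 ≈ 0.4545
P(FleetOne | late) = 0.045/0.1375 ≈ 0.3273
P(MetroPost | late) = 0.03/0.1375 ≈ 0.2182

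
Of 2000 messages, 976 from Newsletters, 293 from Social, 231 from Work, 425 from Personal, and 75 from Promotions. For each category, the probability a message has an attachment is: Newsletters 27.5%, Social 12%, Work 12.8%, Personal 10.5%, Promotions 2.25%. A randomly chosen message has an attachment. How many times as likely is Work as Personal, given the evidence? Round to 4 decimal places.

Compute prior × likelihood for every hypothesis:
  Newsletters: 0.488 × 0.275 = 0.1342
  Social: 0.1465 × 0.12 = 0.01758
  Work: 0.1155 × 0.128 = 0.014784
  Personal: 0.2125 × 0.105 = 0.0223125
  Promotions: 0.0375 × 0.0225 = 0.00084375
Sum = 0.18972025.
The ratio is 0.014784 / 0.0223125 (the normalizer cancels) = 0.6626.

0.6626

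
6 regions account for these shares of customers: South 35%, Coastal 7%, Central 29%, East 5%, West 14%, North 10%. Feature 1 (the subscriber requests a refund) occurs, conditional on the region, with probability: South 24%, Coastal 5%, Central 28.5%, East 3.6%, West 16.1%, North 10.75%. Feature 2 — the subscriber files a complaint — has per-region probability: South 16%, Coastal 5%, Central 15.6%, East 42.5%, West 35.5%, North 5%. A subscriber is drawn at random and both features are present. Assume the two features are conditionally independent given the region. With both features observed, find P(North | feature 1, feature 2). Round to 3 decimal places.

0.015

Compute prior × likelihood for every hypothesis:
  South: 0.35 × 0.24 × 0.16 = 0.01344
  Coastal: 0.07 × 0.05 × 0.05 = 0.000175
  Central: 0.29 × 0.285 × 0.156 = 0.0128934
  East: 0.05 × 0.036 × 0.425 = 0.000765
  West: 0.14 × 0.161 × 0.355 = 0.0080017
  North: 0.1 × 0.1075 × 0.05 = 0.0005375
Normalizing constant = 0.0358126.
P(North | evidence) = 0.0005375 / 0.0358126 ≈ 0.015.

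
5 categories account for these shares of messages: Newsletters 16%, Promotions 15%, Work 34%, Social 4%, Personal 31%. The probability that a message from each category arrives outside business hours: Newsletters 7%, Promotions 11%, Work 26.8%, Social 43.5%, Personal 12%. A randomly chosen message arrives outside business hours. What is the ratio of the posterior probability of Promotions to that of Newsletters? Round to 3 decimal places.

Prior × likelihood for each hypothesis:
  Newsletters: 0.16 × 0.07 = 0.0112
  Promotions: 0.15 × 0.11 = 0.0165
  Work: 0.34 × 0.268 = 0.09112
  Social: 0.04 × 0.435 = 0.0174
  Personal: 0.31 × 0.12 = 0.0372
Normalizing constant = 0.17342.
The ratio is 0.0165 / 0.0112 (the normalizer cancels) = 1.473.

1.473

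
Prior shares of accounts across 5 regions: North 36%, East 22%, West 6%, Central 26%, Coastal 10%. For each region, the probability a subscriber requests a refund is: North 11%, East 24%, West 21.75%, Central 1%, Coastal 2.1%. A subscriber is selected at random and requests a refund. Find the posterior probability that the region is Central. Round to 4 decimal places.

By Bayes' rule, posterior ∝ prior × likelihood:
  North: 0.36 × 0.11 = 0.0396
  East: 0.22 × 0.24 = 0.0528
  West: 0.06 × 0.2175 = 0.01305
  Central: 0.26 × 0.01 = 0.0026
  Coastal: 0.1 × 0.021 = 0.0021
Total = 0.11015.
P(Central | evidence) = 0.0026 / 0.11015 ≈ 0.0236.

0.0236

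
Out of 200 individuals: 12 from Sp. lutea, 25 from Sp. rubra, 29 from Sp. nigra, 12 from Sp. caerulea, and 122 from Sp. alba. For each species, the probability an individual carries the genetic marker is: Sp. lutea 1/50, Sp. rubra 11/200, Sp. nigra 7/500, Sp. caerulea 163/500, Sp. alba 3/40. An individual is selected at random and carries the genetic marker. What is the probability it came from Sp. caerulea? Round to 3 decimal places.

By Bayes' rule, posterior ∝ prior × likelihood:
  Sp. lutea: 0.06 × 0.02 = 0.0012
  Sp. rubra: 0.125 × 0.055 = 0.006875
  Sp. nigra: 0.145 × 0.014 = 0.00203
  Sp. caerulea: 0.06 × 0.326 = 0.01956
  Sp. alba: 0.61 × 0.075 = 0.04575
Normalizing constant = 0.075415.
P(Sp. caerulea | evidence) = 0.01956 / 0.075415 ≈ 0.259.

0.259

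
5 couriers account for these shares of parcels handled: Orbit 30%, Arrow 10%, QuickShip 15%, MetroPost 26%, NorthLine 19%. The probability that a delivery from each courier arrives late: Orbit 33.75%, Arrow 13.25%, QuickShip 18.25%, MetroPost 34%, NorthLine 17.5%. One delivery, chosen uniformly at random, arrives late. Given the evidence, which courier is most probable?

Orbit

Prior × likelihood for each hypothesis:
  Orbit: 0.3 × 0.3375 = 0.10125
  Arrow: 0.1 × 0.1325 = 0.01325
  QuickShip: 0.15 × 0.1825 = 0.027375
  MetroPost: 0.26 × 0.34 = 0.0884
  NorthLine: 0.19 × 0.175 = 0.03325
Normalizing constant = 0.263525.
Largest term belongs to Orbit, so Orbit is most probable.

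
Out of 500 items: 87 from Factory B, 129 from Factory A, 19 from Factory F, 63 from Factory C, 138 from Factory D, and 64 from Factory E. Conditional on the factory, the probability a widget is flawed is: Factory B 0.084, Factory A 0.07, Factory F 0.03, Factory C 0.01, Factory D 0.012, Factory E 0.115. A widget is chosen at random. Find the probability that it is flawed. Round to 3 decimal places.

0.053

Prior × likelihood for each hypothesis:
  Factory B: 0.174 × 0.084 = 0.014616
  Factory A: 0.258 × 0.07 = 0.01806
  Factory F: 0.038 × 0.03 = 0.00114
  Factory C: 0.126 × 0.01 = 0.00126
  Factory D: 0.276 × 0.012 = 0.003312
  Factory E: 0.128 × 0.115 = 0.01472
P(flawed) = 0.014616 + 0.01806 + 0.00114 + 0.00126 + 0.003312 + 0.01472 = 0.053108 → 0.053.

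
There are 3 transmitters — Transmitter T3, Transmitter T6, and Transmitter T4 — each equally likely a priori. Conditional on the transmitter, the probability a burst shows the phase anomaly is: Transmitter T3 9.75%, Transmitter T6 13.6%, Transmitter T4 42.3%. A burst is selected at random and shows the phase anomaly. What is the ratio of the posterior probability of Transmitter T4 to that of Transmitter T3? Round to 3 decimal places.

Since the prior is uniform, the posterior is proportional to the likelihood:
  Transmitter T3: 0.0975
  Transmitter T6: 0.136
  Transmitter T4: 0.423
Total = 0.6565.
The ratio is 0.423 / 0.0975 (the normalizer cancels) = 4.338.

4.338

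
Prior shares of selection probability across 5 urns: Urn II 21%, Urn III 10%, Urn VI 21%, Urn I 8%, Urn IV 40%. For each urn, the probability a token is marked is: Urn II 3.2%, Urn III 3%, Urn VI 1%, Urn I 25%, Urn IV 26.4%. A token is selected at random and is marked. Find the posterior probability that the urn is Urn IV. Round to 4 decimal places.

0.7684

Prior × likelihood for each hypothesis:
  Urn II: 0.21 × 0.032 = 0.00672
  Urn III: 0.1 × 0.03 = 0.003
  Urn VI: 0.21 × 0.01 = 0.0021
  Urn I: 0.08 × 0.25 = 0.02
  Urn IV: 0.4 × 0.264 = 0.1056
Total = 0.13742.
P(Urn IV | evidence) = 0.1056 / 0.13742 ≈ 0.7684.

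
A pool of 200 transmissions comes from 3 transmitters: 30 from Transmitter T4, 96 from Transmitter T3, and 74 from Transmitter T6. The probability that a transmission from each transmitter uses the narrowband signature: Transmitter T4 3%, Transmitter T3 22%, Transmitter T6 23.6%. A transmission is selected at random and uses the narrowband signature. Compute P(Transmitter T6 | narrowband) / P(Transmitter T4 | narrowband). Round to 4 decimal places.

19.4044

Prior × likelihood for each hypothesis:
  Transmitter T4: 0.15 × 0.03 = 0.0045
  Transmitter T3: 0.48 × 0.22 = 0.1056
  Transmitter T6: 0.37 × 0.236 = 0.08732
Total = 0.19742.
The ratio is 0.08732 / 0.0045 (the normalizer cancels) = 19.4044.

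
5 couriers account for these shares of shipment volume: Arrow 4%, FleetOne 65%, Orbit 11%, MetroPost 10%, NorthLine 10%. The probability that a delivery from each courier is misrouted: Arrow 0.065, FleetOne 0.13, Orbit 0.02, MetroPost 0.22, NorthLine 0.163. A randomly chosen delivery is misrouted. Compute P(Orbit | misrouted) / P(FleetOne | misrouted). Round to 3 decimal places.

Unnormalized posteriors (prior × likelihood):
  Arrow: 0.04 × 0.065 = 0.0026
  FleetOne: 0.65 × 0.13 = 0.0845
  Orbit: 0.11 × 0.02 = 0.0022
  MetroPost: 0.1 × 0.22 = 0.022
  NorthLine: 0.1 × 0.163 = 0.0163
Normalizing constant = 0.1276.
The ratio is 0.0022 / 0.0845 (the normalizer cancels) = 0.026.

0.026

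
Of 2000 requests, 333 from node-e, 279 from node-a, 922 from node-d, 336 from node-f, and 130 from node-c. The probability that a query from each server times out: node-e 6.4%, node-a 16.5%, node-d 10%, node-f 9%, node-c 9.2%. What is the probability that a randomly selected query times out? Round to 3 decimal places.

Unnormalized posteriors (prior × likelihood):
  node-e: 0.1665 × 0.064 = 0.010656
  node-a: 0.1395 × 0.165 = 0.0230175
  node-d: 0.461 × 0.1 = 0.0461
  node-f: 0.168 × 0.09 = 0.01512
  node-c: 0.065 × 0.092 = 0.00598
P(timeout) = 0.010656 + 0.0230175 + 0.0461 + 0.01512 + 0.00598 = 0.1008735 → 0.101.

0.101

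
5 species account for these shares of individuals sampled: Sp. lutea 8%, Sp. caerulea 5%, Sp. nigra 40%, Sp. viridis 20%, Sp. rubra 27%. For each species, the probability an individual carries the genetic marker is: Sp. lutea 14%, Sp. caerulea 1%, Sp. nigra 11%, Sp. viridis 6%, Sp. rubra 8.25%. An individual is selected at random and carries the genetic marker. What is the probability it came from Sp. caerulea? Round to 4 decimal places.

Compute prior × likelihood for every hypothesis:
  Sp. lutea: 0.08 × 0.14 = 0.0112
  Sp. caerulea: 0.05 × 0.01 = 0.0005
  Sp. nigra: 0.4 × 0.11 = 0.044
  Sp. viridis: 0.2 × 0.06 = 0.012
  Sp. rubra: 0.27 × 0.0825 = 0.022275
Total = 0.089975.
P(Sp. caerulea | evidence) = 0.0005 / 0.089975 ≈ 0.0056.

0.0056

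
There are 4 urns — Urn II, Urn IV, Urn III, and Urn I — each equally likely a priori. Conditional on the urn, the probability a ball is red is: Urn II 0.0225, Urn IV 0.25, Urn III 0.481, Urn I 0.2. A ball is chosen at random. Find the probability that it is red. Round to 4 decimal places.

0.2384

Since the prior is uniform, the posterior is proportional to the likelihood:
  Urn II: 0.0225
  Urn IV: 0.25
  Urn III: 0.481
  Urn I: 0.2
P(red) = (1/4) × (0.0225 + 0.25 + 0.481 + 0.2) = 0.9535/4 ≈ 0.2384.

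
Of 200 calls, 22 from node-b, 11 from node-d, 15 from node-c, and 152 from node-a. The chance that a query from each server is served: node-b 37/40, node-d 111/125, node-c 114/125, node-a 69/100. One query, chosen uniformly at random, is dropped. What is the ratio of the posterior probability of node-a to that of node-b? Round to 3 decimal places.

Taking complements, P(dropped | each) = node-b 0.075, node-d 0.112, node-c 0.088, node-a 0.31.
Prior × likelihood for each hypothesis:
  node-b: 0.11 × 0.075 = 0.00825
  node-d: 0.055 × 0.112 = 0.00616
  node-c: 0.075 × 0.088 = 0.0066
  node-a: 0.76 × 0.31 = 0.2356
Total = 0.25661.
The ratio is 0.2356 / 0.00825 (the normalizer cancels) = 28.558.

28.558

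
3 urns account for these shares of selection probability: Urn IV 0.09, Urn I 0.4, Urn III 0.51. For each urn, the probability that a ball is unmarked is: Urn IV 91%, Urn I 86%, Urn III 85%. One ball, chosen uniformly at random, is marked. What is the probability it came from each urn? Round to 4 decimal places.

Urn IV 0.0576, Urn I 0.3983, Urn III 0.5441

Taking complements, P(marked | each) = Urn IV 0.09, Urn I 0.14, Urn III 0.15.
By Bayes' rule, posterior ∝ prior × likelihood:
  Urn IV: 0.09 × 0.09 = 0.0081
  Urn I: 0.4 × 0.14 = 0.056
  Urn III: 0.51 × 0.15 = 0.0765
Total = 0.1406.
P(Urn IV | marked) = 0.0081/0.1406 ≈ 0.0576
P(Urn I | marked) = 0.056/0.1406 ≈ 0.3983
P(Urn III | marked) = 0.0765/0.1406 ≈ 0.5441
(Check: 0.0576+0.3983+0.5441 = 1.0000.)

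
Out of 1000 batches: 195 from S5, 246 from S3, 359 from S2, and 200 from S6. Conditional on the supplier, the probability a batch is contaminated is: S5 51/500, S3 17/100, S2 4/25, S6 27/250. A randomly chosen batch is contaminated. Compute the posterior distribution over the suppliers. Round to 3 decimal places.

Compute prior × likelihood for every hypothesis:
  S5: 0.195 × 0.102 = 0.01989
  S3: 0.246 × 0.17 = 0.04182
  S2: 0.359 × 0.16 = 0.05744
  S6: 0.2 × 0.108 = 0.0216
Sum = 0.14075.
P(S5 | contaminated) = 0.01989/0.14075 ≈ 0.141
P(S3 | contaminated) = 0.04182/0.14075 ≈ 0.297
P(S2 | contaminated) = 0.05744/0.14075 ≈ 0.408
P(S6 | contaminated) = 0.0216/0.14075 ≈ 0.153

S5 0.141, S3 0.297, S2 0.408, S6 0.153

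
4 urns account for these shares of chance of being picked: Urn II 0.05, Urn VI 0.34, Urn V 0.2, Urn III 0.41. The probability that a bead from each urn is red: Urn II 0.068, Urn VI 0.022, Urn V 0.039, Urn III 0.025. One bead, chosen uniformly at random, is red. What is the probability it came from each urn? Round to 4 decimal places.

Urn II 0.1175, Urn VI 0.2586, Urn V 0.2696, Urn III 0.3543

By Bayes' rule, posterior ∝ prior × likelihood:
  Urn II: 0.05 × 0.068 = 0.0034
  Urn VI: 0.34 × 0.022 = 0.00748
  Urn V: 0.2 × 0.039 = 0.0078
  Urn III: 0.41 × 0.025 = 0.01025
Normalizing constant = 0.02893.
P(Urn II | red) = 0.0034/0.02893 ≈ 0.1175
P(Urn VI | red) = 0.00748/0.02893 ≈ 0.2586
P(Urn V | red) = 0.0078/0.02893 ≈ 0.2696
P(Urn III | red) = 0.01025/0.02893 ≈ 0.3543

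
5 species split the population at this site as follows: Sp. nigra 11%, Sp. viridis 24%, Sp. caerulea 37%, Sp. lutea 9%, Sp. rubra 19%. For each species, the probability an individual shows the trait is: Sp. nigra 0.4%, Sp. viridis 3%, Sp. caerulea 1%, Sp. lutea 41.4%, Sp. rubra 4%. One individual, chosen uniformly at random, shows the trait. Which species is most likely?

By Bayes' rule, posterior ∝ prior × likelihood:
  Sp. nigra: 0.11 × 0.004 = 0.00044
  Sp. viridis: 0.24 × 0.03 = 0.0072
  Sp. caerulea: 0.37 × 0.01 = 0.0037
  Sp. lutea: 0.09 × 0.414 = 0.03726
  Sp. rubra: 0.19 × 0.04 = 0.0076
Total = 0.0562.
Largest term belongs to Sp. lutea, so Sp. lutea is most probable.

Sp. lutea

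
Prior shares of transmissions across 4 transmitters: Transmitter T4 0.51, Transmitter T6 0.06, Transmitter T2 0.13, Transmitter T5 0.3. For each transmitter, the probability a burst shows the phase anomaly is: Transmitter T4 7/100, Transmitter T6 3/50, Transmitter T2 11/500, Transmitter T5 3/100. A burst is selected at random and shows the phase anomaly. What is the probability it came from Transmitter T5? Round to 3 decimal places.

0.176

By Bayes' rule, posterior ∝ prior × likelihood:
  Transmitter T4: 0.51 × 0.07 = 0.0357
  Transmitter T6: 0.06 × 0.06 = 0.0036
  Transmitter T2: 0.13 × 0.022 = 0.00286
  Transmitter T5: 0.3 × 0.03 = 0.009
Total = 0.05116.
P(Transmitter T5 | evidence) = 0.009 / 0.05116 ≈ 0.176.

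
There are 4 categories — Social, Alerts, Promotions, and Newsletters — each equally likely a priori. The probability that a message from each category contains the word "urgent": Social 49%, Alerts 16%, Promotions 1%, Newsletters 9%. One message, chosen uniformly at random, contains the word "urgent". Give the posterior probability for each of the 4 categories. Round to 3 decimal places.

Social 0.653, Alerts 0.213, Promotions 0.013, Newsletters 0.120

Since the prior is uniform, the posterior is proportional to the likelihood:
  Social: 0.49
  Alerts: 0.16
  Promotions: 0.01
  Newsletters: 0.09
Total = 0.75.
P(Social | urgent-flag) = 0.49/0.75 ≈ 0.653
P(Alerts | urgent-flag) = 0.16/0.75 ≈ 0.213
P(Promotions | urgent-flag) = 0.01/0.75 ≈ 0.013
P(Newsletters | urgent-flag) = 0.09/0.75 ≈ 0.120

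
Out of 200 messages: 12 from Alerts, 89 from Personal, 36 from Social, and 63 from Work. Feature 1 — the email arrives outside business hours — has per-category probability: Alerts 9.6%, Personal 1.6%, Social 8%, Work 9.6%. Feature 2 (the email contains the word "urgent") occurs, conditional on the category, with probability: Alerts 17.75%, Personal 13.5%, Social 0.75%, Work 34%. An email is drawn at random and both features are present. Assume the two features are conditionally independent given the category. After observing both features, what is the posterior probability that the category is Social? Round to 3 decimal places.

0.009

Unnormalized posteriors (prior × likelihood):
  Alerts: 0.06 × 0.096 × 0.1775 = 0.0010224
  Personal: 0.445 × 0.016 × 0.135 = 0.0009612
  Social: 0.18 × 0.08 × 0.0075 = 0.000108
  Work: 0.315 × 0.096 × 0.34 = 0.0102816
Sum = 0.0123732.
P(Social | evidence) = 0.000108 / 0.0123732 ≈ 0.009.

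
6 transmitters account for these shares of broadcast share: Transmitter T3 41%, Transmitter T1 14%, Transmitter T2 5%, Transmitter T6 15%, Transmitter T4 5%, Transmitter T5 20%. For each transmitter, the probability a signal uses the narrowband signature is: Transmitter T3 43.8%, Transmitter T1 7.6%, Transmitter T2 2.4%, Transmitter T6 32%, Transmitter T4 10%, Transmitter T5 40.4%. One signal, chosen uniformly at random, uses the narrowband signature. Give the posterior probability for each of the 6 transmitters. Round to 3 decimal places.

Compute prior × likelihood for every hypothesis:
  Transmitter T3: 0.41 × 0.438 = 0.17958
  Transmitter T1: 0.14 × 0.076 = 0.01064
  Transmitter T2: 0.05 × 0.024 = 0.0012
  Transmitter T6: 0.15 × 0.32 = 0.048
  Transmitter T4: 0.05 × 0.1 = 0.005
  Transmitter T5: 0.2 × 0.404 = 0.0808
Sum = 0.32522.
P(Transmitter T3 | narrowband) = 0.17958/0.32522 ≈ 0.552
P(Transmitter T1 | narrowband) = 0.01064/0.32522 ≈ 0.033
P(Transmitter T2 | narrowband) = 0.0012/0.32522 ≈ 0.004
P(Transmitter T6 | narrowband) = 0.048/0.32522 ≈ 0.148
P(Transmitter T4 | narrowband) = 0.005/0.32522 ≈ 0.015
P(Transmitter T5 | narrowband) = 0.0808/0.32522 ≈ 0.248
(Check: 0.552+0.033+0.004+0.148+0.015+0.248 = 1.000.)

Transmitter T3 0.552, Transmitter T1 0.033, Transmitter T2 0.004, Transmitter T6 0.148, Transmitter T4 0.015, Transmitter T5 0.248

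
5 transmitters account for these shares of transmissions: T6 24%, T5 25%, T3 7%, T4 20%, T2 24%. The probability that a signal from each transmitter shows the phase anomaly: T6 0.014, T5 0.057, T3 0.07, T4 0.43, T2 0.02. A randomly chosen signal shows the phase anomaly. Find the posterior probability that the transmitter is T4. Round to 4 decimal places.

0.7590

Prior × likelihood for each hypothesis:
  T6: 0.24 × 0.014 = 0.00336
  T5: 0.25 × 0.057 = 0.01425
  T3: 0.07 × 0.07 = 0.0049
  T4: 0.2 × 0.43 = 0.086
  T2: 0.24 × 0.02 = 0.0048
Total = 0.11331.
P(T4 | evidence) = 0.086 / 0.11331 ≈ 0.7590.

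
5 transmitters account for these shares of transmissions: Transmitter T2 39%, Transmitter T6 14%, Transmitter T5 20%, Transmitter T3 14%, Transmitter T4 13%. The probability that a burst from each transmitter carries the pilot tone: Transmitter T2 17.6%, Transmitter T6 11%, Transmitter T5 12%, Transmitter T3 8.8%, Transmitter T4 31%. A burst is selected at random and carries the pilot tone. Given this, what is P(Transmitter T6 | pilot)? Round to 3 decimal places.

By Bayes' rule, posterior ∝ prior × likelihood:
  Transmitter T2: 0.39 × 0.176 = 0.06864
  Transmitter T6: 0.14 × 0.11 = 0.0154
  Transmitter T5: 0.2 × 0.12 = 0.024
  Transmitter T3: 0.14 × 0.088 = 0.01232
  Transmitter T4: 0.13 × 0.31 = 0.0403
Sum = 0.16066.
P(Transmitter T6 | evidence) = 0.0154 / 0.16066 ≈ 0.096.

0.096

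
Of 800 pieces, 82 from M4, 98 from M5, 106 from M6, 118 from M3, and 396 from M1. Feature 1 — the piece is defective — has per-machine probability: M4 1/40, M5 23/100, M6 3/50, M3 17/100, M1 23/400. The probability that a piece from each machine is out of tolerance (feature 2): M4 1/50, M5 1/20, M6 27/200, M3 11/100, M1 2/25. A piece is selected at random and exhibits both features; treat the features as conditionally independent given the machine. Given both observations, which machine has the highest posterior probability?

M3

By Bayes' rule, posterior ∝ prior × likelihood:
  M4: 0.1025 × 0.025 × 0.02 = 0.00005125
  M5: 0.1225 × 0.23 × 0.05 = 0.00140875
  M6: 0.1325 × 0.06 × 0.135 = 0.00107325
  M3: 0.1475 × 0.17 × 0.11 = 0.00275825
  M1: 0.495 × 0.0575 × 0.08 = 0.002277
Normalizing constant = 0.0075685.
Largest term belongs to M3, so M3 is most probable.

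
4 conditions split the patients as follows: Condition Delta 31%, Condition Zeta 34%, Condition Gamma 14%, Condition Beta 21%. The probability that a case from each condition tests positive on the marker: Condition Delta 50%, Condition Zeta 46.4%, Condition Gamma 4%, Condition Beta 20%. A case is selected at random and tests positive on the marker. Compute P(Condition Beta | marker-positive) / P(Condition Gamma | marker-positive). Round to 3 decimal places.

Unnormalized posteriors (prior × likelihood):
  Condition Delta: 0.31 × 0.5 = 0.155
  Condition Zeta: 0.34 × 0.464 = 0.15776
  Condition Gamma: 0.14 × 0.04 = 0.0056
  Condition Beta: 0.21 × 0.2 = 0.042
Sum = 0.36036.
The ratio is 0.042 / 0.0056 (the normalizer cancels) = 7.500.

7.500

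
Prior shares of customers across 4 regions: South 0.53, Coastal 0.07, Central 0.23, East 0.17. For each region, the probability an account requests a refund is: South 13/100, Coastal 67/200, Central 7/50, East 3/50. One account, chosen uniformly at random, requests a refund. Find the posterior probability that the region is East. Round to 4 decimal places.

Compute prior × likelihood for every hypothesis:
  South: 0.53 × 0.13 = 0.0689
  Coastal: 0.07 × 0.335 = 0.02345
  Central: 0.23 × 0.14 = 0.0322
  East: 0.17 × 0.06 = 0.0102
Normalizing constant = 0.13475.
P(East | evidence) = 0.0102 / 0.13475 ≈ 0.0757.

0.0757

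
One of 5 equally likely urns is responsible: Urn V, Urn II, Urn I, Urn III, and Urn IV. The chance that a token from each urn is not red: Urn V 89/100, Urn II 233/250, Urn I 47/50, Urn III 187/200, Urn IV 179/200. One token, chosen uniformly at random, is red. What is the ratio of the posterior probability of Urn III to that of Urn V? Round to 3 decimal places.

Taking complements, P(red | each) = Urn V 0.11, Urn II 0.068, Urn I 0.06, Urn III 0.065, Urn IV 0.105.
With a uniform prior (1/5 each), posterior ∝ likelihood:
  Urn V: 0.11
  Urn II: 0.068
  Urn I: 0.06
  Urn III: 0.065
  Urn IV: 0.105
Normalizing constant = 0.408.
The ratio is 0.065 / 0.11 (the normalizer cancels) = 0.591.

0.591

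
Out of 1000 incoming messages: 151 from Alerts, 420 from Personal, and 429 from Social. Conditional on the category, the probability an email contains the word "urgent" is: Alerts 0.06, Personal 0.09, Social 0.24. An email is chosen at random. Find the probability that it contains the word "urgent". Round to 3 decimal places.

0.150

Unnormalized posteriors (prior × likelihood):
  Alerts: 0.151 × 0.06 = 0.00906
  Personal: 0.42 × 0.09 = 0.0378
  Social: 0.429 × 0.24 = 0.10296
P(urgent-flag) = 0.00906 + 0.0378 + 0.10296 = 0.14982 → 0.150.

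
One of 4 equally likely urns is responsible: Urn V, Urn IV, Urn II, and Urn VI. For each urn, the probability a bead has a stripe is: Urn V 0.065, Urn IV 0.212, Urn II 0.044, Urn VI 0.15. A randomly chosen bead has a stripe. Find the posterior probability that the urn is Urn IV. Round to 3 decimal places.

Since the prior is uniform, the posterior is proportional to the likelihood:
  Urn V: 0.065
  Urn IV: 0.212
  Urn II: 0.044
  Urn VI: 0.15
Normalizing constant = 0.471.
P(Urn IV | evidence) = 0.212 / 0.471 ≈ 0.450.

0.450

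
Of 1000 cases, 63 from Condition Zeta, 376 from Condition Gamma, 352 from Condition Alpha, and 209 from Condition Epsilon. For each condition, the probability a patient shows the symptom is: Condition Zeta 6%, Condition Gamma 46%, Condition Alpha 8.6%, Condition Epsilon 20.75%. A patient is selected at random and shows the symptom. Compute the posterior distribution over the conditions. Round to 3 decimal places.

Condition Zeta 0.015, Condition Gamma 0.691, Condition Alpha 0.121, Condition Epsilon 0.173

By Bayes' rule, posterior ∝ prior × likelihood:
  Condition Zeta: 0.063 × 0.06 = 0.00378
  Condition Gamma: 0.376 × 0.46 = 0.17296
  Condition Alpha: 0.352 × 0.086 = 0.030272
  Condition Epsilon: 0.209 × 0.2075 = 0.0433675
Sum = 0.2503795.
P(Condition Zeta | symptomatic) = 0.00378/0.2503795 ≈ 0.015
P(Condition Gamma | symptomatic) = 0.17296/0.2503795 ≈ 0.691
P(Condition Alpha | symptomatic) = 0.030272/0.2503795 ≈ 0.121
P(Condition Epsilon | symptomatic) = 0.0433675/0.2503795 ≈ 0.173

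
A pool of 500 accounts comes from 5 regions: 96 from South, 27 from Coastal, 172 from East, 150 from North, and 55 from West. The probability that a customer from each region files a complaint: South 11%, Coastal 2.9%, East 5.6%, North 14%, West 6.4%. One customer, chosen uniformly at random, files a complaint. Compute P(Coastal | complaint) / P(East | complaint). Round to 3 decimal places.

0.081

Prior × likelihood for each hypothesis:
  South: 0.192 × 0.11 = 0.02112
  Coastal: 0.054 × 0.029 = 0.001566
  East: 0.344 × 0.056 = 0.019264
  North: 0.3 × 0.14 = 0.042
  West: 0.11 × 0.064 = 0.00704
Normalizing constant = 0.09099.
The ratio is 0.001566 / 0.019264 (the normalizer cancels) = 0.081.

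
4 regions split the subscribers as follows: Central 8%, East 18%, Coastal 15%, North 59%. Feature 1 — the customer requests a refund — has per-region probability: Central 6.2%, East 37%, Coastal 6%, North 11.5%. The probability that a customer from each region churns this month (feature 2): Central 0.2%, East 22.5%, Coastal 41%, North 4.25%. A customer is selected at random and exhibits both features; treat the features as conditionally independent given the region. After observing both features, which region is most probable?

East

Compute prior × likelihood for every hypothesis:
  Central: 0.08 × 0.062 × 0.002 = 0.00000992
  East: 0.18 × 0.37 × 0.225 = 0.014985
  Coastal: 0.15 × 0.06 × 0.41 = 0.00369
  North: 0.59 × 0.115 × 0.0425 = 0.002883625
Total = 0.021568545.
Largest term belongs to East, so East is most probable.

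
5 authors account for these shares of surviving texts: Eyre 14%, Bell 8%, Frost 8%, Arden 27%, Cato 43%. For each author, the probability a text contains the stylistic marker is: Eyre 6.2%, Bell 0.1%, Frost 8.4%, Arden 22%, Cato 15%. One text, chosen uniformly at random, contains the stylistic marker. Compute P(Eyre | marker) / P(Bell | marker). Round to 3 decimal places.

Prior × likelihood for each hypothesis:
  Eyre: 0.14 × 0.062 = 0.00868
  Bell: 0.08 × 0.001 = 0.00008
  Frost: 0.08 × 0.084 = 0.00672
  Arden: 0.27 × 0.22 = 0.0594
  Cato: 0.43 × 0.15 = 0.0645
Sum = 0.13938.
The ratio is 0.00868 / 0.00008 (the normalizer cancels) = 108.500.

108.500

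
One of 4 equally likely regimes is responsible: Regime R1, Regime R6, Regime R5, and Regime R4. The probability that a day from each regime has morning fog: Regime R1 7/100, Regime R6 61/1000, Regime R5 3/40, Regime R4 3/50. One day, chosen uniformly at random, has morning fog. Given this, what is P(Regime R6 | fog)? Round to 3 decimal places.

0.229

Since the prior is uniform, the posterior is proportional to the likelihood:
  Regime R1: 0.07
  Regime R6: 0.061
  Regime R5: 0.075
  Regime R4: 0.06
Normalizing constant = 0.266.
P(Regime R6 | evidence) = 0.061 / 0.266 ≈ 0.229.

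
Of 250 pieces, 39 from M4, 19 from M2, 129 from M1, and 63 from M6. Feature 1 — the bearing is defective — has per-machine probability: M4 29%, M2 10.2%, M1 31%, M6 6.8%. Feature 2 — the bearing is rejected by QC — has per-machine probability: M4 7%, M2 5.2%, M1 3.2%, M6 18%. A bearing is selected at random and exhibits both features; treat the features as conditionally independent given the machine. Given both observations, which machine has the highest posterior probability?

Prior × likelihood for each hypothesis:
  M4: 0.156 × 0.29 × 0.07 = 0.0031668
  M2: 0.076 × 0.102 × 0.052 = 0.000403104
  M1: 0.516 × 0.31 × 0.032 = 0.00511872
  M6: 0.252 × 0.068 × 0.18 = 0.00308448
Normalizing constant = 0.011773104.
Largest term belongs to M1, so M1 is most probable.

M1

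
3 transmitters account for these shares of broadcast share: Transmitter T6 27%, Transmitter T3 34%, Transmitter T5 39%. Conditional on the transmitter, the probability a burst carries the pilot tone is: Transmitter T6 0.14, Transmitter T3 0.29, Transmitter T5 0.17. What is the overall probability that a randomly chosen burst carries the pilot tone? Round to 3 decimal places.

0.203

Unnormalized posteriors (prior × likelihood):
  Transmitter T6: 0.27 × 0.14 = 0.0378
  Transmitter T3: 0.34 × 0.29 = 0.0986
  Transmitter T5: 0.39 × 0.17 = 0.0663
P(pilot) = 0.0378 + 0.0986 + 0.0663 = 0.2027 → 0.203.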